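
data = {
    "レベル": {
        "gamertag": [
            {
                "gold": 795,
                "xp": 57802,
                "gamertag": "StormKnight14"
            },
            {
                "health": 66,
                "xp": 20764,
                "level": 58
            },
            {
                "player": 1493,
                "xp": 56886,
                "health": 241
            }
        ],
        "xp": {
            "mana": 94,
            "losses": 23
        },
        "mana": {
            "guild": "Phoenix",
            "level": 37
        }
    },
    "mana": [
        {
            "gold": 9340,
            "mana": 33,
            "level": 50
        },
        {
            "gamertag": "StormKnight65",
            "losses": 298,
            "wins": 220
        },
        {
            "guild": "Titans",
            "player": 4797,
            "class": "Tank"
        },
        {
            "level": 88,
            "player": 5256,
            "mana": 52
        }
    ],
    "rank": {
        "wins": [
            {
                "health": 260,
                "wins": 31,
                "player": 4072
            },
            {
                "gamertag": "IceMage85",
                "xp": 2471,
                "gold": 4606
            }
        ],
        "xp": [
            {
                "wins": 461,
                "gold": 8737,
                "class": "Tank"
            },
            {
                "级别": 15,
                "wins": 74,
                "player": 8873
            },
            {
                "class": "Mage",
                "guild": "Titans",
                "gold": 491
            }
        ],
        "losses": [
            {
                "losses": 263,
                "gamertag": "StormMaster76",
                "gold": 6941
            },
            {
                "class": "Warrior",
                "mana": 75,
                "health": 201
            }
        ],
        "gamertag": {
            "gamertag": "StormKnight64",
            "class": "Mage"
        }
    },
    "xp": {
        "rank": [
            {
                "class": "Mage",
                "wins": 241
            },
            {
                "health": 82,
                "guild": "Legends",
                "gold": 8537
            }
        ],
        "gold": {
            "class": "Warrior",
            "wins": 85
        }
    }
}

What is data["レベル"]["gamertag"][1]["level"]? 58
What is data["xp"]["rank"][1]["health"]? 82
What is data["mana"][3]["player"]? 5256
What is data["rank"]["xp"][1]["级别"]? 15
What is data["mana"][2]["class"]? "Tank"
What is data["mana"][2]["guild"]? "Titans"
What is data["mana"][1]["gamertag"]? "StormKnight65"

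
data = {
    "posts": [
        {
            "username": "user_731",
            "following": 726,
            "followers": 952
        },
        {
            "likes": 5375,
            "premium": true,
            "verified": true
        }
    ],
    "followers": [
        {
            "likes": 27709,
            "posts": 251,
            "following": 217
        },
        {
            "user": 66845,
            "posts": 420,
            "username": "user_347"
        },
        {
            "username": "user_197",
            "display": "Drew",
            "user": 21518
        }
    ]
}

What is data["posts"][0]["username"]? "user_731"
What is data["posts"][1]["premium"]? True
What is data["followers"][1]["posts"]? 420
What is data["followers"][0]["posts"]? 251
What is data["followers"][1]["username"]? "user_347"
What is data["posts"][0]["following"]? 726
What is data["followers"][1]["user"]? 66845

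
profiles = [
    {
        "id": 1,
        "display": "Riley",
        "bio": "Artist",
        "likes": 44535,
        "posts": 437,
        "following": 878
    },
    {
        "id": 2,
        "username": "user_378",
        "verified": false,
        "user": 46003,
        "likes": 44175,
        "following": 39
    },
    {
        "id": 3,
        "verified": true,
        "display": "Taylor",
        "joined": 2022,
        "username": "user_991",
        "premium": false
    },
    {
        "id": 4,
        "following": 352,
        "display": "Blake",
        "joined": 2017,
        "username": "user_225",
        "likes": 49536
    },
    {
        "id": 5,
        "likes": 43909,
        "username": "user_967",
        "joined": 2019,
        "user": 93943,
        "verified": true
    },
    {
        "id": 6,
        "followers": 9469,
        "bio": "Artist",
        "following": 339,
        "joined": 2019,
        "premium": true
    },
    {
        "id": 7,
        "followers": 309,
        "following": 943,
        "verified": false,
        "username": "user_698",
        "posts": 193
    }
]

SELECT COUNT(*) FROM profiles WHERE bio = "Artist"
2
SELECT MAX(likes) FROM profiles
49536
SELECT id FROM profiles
[1, 2, 3, 4, 5, 6, 7]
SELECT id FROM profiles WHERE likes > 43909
[1, 2, 4]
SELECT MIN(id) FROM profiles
1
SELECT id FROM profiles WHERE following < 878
[2, 4, 6]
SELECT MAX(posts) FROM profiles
437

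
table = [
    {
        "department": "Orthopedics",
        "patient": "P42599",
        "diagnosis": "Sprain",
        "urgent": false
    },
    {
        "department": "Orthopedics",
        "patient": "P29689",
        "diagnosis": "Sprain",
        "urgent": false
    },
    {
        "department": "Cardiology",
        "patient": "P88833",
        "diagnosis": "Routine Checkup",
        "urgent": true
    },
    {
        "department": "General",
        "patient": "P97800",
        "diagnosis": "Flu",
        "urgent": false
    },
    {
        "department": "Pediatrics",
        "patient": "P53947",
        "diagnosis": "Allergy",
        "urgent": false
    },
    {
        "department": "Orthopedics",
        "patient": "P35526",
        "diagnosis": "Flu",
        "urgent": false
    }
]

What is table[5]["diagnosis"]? "Flu"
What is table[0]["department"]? "Orthopedics"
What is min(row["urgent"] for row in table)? False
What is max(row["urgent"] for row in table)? True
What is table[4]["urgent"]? False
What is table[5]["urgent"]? False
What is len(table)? 6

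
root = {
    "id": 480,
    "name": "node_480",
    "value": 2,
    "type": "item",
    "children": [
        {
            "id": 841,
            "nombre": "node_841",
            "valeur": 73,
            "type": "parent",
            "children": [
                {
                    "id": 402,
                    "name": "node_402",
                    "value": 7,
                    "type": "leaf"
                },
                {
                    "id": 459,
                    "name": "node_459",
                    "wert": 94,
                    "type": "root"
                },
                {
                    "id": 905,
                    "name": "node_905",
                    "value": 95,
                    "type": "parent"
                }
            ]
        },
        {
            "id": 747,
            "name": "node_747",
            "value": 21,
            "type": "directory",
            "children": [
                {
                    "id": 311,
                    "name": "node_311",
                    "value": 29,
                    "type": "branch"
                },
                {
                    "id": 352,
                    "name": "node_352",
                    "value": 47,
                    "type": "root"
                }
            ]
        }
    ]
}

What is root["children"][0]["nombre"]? "node_841"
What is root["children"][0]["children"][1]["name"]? "node_459"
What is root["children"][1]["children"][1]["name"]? "node_352"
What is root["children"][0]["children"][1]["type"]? "root"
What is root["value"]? 2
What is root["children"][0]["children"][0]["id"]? 402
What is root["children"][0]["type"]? "parent"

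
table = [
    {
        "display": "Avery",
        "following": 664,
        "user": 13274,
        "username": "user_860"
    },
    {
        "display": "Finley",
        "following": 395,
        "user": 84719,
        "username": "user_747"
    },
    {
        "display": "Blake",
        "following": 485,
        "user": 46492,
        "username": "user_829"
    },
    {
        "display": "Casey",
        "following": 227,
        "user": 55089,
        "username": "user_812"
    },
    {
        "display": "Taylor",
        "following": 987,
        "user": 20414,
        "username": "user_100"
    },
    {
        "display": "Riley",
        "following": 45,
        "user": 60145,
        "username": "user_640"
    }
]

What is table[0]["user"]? 13274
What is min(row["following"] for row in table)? 45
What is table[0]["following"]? 664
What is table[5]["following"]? 45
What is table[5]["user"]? 60145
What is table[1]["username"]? "user_747"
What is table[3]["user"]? 55089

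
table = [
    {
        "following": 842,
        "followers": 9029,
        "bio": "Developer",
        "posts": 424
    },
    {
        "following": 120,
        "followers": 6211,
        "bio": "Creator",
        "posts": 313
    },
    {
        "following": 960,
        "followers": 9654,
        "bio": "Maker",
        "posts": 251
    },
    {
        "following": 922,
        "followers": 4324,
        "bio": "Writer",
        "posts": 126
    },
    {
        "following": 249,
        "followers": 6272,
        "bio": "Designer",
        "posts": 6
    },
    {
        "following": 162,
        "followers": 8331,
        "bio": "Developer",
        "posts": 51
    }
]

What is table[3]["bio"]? "Writer"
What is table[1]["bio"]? "Creator"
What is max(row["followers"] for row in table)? 9654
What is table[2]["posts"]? 251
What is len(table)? 6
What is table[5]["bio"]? "Developer"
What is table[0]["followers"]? 9029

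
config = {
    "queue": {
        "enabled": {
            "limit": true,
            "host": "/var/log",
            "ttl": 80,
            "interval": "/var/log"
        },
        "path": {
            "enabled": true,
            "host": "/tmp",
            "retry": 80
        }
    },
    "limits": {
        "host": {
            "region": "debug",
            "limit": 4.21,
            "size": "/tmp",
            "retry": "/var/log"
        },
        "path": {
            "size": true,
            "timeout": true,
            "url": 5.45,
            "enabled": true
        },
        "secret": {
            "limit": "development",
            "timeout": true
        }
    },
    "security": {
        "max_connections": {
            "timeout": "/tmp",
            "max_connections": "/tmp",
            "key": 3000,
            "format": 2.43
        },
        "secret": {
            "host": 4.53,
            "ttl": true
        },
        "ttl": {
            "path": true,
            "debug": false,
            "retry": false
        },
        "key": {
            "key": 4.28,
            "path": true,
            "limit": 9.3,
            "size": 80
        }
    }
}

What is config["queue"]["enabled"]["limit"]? True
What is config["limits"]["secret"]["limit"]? "development"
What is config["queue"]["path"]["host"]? "/tmp"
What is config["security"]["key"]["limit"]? 9.3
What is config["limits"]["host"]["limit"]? 4.21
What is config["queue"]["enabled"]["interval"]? "/var/log"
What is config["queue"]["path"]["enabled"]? True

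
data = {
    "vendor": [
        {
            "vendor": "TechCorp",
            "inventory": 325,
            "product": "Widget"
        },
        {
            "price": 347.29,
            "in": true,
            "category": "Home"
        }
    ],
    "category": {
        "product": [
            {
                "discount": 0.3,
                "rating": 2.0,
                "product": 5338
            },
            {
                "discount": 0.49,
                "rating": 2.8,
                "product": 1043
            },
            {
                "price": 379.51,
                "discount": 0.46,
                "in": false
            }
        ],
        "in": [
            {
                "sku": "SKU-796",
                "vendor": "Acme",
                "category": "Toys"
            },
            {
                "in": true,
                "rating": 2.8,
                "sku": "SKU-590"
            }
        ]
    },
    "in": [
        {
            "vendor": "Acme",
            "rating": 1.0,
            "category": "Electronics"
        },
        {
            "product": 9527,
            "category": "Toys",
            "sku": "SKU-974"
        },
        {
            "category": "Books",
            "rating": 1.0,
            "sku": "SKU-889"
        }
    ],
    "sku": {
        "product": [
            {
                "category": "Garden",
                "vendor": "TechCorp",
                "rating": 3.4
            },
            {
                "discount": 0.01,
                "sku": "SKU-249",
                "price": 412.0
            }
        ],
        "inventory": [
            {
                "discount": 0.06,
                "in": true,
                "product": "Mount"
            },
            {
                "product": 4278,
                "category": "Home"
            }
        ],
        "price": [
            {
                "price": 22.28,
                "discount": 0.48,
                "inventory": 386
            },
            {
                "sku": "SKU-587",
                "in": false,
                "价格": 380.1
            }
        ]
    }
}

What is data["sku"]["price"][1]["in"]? False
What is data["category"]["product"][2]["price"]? 379.51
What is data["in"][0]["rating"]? 1.0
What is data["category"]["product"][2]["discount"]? 0.46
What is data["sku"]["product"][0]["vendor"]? "TechCorp"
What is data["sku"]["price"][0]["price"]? 22.28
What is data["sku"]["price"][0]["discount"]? 0.48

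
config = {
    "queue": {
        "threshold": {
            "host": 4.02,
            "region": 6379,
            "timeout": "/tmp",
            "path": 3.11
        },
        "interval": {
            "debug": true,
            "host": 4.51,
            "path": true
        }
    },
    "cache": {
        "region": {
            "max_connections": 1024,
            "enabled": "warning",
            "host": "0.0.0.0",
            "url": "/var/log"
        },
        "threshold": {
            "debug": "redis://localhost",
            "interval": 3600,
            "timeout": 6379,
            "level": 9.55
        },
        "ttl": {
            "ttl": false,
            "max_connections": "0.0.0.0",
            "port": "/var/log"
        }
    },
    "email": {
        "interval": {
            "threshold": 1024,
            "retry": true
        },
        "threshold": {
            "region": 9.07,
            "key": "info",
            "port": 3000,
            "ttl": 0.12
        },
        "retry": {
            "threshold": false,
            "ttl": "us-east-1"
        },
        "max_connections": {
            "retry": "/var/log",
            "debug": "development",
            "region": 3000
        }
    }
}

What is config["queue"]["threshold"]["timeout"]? "/tmp"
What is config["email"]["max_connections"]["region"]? 3000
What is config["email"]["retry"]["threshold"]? False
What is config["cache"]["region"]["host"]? "0.0.0.0"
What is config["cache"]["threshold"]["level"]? 9.55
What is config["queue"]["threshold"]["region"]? 6379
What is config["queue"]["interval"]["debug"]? True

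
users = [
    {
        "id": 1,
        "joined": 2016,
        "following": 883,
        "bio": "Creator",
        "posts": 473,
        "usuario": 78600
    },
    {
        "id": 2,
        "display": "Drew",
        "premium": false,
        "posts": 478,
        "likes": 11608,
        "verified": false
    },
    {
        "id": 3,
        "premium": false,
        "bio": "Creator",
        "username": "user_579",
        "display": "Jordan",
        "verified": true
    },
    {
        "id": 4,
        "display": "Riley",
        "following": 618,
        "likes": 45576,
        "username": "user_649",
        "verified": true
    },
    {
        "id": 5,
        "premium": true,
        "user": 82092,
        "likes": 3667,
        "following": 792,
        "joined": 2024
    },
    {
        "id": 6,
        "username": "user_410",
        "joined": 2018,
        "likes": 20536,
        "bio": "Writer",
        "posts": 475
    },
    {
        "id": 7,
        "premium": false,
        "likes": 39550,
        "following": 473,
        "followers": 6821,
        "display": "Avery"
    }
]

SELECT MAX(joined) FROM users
2024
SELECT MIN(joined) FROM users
2016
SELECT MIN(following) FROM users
473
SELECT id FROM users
[1, 2, 3, 4, 5, 6, 7]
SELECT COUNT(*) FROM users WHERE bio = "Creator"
2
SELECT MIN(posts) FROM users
473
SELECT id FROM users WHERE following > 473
[1, 4, 5]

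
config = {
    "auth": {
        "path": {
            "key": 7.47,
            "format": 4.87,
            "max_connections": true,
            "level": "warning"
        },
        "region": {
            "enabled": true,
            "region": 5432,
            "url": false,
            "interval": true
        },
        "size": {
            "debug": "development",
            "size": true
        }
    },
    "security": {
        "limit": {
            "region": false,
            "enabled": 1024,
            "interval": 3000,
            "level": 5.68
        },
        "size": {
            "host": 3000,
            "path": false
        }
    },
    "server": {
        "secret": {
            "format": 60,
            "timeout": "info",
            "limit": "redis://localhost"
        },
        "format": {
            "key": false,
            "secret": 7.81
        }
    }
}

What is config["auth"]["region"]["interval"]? True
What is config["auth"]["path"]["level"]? "warning"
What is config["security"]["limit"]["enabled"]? 1024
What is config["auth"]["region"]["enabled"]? True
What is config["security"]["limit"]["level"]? 5.68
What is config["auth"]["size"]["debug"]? "development"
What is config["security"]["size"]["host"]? 3000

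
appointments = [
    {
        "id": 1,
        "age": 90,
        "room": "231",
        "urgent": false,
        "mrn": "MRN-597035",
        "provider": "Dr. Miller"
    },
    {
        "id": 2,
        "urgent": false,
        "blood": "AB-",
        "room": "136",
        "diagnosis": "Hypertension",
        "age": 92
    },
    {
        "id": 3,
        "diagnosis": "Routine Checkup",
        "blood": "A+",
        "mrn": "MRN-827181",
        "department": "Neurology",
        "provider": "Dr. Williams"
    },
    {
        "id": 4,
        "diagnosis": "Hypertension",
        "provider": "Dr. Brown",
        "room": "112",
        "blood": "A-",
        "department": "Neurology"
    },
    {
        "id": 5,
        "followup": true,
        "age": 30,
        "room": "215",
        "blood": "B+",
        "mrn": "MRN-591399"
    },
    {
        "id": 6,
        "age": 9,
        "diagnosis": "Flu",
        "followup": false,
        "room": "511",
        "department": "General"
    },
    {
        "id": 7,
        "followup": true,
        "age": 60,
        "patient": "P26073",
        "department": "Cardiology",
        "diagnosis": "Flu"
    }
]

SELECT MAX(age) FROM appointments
92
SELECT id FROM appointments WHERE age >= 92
[2]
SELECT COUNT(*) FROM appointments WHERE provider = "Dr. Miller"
1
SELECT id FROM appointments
[1, 2, 3, 4, 5, 6, 7]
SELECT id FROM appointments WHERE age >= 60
[1, 2, 7]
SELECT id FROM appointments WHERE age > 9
[1, 2, 5, 7]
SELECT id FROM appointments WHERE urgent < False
[]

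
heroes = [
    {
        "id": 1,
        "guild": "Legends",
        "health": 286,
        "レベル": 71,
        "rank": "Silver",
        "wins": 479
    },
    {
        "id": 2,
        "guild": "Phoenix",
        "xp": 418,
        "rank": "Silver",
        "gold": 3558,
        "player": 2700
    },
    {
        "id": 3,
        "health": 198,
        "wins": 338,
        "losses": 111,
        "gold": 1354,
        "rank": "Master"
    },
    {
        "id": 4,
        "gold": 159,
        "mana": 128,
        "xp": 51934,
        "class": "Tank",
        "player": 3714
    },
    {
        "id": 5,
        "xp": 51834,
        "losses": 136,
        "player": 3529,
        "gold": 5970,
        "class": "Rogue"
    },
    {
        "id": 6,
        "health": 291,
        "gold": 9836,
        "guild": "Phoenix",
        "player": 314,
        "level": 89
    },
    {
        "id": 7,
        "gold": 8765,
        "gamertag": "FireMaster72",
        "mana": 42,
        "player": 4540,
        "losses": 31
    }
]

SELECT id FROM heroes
[1, 2, 3, 4, 5, 6, 7]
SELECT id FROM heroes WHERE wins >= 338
[1, 3]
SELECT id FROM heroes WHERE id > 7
[]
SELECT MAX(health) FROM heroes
291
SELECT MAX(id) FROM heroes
7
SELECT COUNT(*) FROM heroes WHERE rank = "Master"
1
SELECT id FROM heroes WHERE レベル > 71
[]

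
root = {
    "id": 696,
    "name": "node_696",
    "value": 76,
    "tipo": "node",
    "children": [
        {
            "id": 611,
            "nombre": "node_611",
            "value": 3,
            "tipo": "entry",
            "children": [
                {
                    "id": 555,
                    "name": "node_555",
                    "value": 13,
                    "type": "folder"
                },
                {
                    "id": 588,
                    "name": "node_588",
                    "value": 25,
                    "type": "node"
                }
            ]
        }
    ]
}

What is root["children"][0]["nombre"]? "node_611"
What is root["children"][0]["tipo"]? "entry"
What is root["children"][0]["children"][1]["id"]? 588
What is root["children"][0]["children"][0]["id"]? 555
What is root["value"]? 76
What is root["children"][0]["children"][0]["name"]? "node_555"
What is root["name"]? "node_696"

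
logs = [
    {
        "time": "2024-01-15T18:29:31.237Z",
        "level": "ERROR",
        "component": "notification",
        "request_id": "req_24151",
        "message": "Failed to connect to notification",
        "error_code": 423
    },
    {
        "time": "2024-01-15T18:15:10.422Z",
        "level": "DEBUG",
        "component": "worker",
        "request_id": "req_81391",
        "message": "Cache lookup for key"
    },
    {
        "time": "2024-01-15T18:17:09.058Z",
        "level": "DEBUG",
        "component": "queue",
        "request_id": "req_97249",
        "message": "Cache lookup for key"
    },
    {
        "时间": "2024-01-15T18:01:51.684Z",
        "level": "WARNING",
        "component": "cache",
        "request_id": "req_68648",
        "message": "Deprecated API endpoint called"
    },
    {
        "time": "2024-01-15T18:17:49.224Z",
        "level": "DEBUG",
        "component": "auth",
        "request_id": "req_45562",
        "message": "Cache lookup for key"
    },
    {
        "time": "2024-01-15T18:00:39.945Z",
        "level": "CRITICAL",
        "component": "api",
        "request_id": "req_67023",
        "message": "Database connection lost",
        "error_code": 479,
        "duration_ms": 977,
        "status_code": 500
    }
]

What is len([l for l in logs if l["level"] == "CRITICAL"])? 1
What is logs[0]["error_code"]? 423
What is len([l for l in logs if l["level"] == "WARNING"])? 1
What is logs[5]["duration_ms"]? 977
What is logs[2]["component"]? "queue"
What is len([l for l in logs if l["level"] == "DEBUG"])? 3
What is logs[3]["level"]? "WARNING"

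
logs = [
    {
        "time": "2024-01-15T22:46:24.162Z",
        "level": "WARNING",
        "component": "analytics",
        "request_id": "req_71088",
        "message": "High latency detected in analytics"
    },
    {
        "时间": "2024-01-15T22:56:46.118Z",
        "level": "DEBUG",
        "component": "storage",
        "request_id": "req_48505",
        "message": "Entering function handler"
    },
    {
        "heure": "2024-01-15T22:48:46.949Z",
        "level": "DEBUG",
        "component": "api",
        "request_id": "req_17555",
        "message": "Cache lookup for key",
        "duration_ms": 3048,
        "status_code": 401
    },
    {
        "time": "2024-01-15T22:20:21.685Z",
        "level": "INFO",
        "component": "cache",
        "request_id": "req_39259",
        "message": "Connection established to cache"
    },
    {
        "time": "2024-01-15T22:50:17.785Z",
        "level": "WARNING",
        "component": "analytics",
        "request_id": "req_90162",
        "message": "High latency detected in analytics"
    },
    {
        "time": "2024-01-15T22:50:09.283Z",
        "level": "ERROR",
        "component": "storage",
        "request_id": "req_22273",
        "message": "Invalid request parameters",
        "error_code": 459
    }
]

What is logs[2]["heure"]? "2024-01-15T22:48:46.949Z"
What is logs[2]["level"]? "DEBUG"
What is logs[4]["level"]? "WARNING"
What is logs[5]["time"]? "2024-01-15T22:50:09.283Z"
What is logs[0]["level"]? "WARNING"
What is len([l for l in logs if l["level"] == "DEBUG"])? 2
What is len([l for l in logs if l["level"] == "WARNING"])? 2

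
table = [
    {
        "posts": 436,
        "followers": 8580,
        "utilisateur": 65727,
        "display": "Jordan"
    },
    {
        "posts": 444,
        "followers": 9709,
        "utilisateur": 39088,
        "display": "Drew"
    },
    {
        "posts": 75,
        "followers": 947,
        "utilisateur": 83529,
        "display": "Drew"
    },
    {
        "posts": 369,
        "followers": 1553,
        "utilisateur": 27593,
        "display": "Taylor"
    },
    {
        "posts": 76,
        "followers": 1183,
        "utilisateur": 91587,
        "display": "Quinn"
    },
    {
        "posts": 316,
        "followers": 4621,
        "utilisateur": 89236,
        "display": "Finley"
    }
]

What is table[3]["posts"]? 369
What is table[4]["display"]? "Quinn"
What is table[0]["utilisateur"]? 65727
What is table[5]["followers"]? 4621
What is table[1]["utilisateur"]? 39088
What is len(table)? 6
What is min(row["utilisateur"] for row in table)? 27593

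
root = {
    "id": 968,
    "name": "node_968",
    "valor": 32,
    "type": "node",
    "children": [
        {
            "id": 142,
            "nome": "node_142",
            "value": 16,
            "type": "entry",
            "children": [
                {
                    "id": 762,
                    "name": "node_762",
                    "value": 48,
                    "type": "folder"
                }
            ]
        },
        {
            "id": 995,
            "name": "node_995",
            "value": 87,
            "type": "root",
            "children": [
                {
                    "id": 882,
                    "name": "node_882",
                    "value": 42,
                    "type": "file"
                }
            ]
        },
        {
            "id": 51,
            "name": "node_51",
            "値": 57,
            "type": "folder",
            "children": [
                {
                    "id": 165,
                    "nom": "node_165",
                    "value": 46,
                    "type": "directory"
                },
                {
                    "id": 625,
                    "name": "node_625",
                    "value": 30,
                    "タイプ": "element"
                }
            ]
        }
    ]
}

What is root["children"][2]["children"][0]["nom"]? "node_165"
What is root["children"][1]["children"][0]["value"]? 42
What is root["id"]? 968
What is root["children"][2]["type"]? "folder"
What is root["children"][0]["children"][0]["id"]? 762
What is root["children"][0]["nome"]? "node_142"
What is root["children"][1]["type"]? "root"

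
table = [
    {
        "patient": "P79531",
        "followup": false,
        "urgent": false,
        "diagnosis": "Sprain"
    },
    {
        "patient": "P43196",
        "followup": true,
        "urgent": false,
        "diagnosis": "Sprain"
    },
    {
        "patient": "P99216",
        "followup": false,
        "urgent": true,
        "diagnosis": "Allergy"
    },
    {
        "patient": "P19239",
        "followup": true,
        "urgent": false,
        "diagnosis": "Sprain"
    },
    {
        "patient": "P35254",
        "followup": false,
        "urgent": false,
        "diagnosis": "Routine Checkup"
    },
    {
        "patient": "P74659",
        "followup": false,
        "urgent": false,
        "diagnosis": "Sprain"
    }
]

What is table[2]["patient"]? "P99216"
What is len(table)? 6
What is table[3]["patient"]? "P19239"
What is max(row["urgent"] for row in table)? True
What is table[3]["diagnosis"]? "Sprain"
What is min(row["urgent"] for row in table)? False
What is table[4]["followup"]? False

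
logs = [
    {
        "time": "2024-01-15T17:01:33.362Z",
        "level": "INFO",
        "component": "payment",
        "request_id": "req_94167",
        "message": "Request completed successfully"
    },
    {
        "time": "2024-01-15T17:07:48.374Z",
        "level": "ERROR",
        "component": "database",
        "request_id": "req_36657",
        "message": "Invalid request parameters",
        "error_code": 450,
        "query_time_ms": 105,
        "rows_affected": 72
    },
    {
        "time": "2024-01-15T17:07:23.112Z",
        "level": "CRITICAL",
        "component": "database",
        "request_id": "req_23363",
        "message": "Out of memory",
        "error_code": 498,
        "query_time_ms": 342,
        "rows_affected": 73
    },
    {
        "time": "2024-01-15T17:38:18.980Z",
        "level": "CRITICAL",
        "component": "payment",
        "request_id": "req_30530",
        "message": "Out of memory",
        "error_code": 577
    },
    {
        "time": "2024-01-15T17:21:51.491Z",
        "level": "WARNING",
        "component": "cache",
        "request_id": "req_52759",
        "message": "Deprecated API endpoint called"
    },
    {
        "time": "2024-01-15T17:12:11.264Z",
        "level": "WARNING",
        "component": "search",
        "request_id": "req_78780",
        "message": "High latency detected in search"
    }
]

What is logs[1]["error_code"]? 450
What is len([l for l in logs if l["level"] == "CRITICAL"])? 2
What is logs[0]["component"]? "payment"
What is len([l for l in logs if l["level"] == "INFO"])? 1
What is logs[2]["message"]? "Out of memory"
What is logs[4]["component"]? "cache"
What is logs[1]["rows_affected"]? 72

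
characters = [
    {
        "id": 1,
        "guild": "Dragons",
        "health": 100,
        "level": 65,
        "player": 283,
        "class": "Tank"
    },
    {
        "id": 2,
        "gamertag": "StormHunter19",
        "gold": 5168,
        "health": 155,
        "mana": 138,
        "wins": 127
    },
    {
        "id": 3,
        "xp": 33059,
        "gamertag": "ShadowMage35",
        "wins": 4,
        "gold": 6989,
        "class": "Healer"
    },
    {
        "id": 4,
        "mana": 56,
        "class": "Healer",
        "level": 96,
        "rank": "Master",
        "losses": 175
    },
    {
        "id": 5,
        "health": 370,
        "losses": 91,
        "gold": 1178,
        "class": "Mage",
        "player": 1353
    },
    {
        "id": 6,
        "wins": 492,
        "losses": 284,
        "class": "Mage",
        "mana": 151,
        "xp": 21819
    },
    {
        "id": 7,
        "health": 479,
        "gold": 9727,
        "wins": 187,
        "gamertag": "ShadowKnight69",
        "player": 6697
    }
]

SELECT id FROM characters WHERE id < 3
[1, 2]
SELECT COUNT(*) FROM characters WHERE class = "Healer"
2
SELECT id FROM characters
[1, 2, 3, 4, 5, 6, 7]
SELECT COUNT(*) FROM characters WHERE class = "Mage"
2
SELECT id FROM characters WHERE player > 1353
[7]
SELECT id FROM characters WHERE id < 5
[1, 2, 3, 4]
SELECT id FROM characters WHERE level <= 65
[1]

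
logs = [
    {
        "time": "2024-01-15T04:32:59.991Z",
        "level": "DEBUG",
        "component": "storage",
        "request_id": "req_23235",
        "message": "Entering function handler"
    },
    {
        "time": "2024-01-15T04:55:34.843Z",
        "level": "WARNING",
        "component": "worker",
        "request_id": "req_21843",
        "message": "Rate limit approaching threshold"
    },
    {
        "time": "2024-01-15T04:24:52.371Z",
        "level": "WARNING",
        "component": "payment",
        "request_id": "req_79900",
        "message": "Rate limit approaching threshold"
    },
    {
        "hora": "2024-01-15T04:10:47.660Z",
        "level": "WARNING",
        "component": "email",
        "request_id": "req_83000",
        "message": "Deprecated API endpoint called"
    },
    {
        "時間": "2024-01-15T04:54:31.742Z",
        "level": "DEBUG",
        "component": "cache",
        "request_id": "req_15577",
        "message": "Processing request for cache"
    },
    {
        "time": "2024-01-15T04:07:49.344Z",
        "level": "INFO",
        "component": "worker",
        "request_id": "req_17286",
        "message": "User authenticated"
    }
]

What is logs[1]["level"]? "WARNING"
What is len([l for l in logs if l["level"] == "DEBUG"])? 2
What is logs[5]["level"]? "INFO"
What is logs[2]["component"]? "payment"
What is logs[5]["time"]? "2024-01-15T04:07:49.344Z"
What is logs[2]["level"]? "WARNING"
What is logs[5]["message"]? "User authenticated"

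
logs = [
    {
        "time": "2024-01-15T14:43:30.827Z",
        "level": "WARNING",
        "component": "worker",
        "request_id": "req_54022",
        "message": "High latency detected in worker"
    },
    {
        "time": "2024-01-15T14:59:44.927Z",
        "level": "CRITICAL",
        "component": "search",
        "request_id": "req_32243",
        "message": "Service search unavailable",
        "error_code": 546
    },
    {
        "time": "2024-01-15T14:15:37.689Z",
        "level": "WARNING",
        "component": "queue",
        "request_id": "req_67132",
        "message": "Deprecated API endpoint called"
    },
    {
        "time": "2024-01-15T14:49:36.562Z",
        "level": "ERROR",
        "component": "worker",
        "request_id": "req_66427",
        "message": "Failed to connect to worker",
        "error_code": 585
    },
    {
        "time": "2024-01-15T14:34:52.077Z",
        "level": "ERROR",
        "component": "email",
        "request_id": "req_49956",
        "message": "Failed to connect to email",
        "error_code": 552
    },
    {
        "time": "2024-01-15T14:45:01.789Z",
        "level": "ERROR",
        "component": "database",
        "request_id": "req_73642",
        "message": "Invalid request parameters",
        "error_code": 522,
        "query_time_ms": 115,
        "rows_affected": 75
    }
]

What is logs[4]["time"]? "2024-01-15T14:34:52.077Z"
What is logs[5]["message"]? "Invalid request parameters"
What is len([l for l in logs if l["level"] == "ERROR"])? 3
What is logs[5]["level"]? "ERROR"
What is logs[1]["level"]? "CRITICAL"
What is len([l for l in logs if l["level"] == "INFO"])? 0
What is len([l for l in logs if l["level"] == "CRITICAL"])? 1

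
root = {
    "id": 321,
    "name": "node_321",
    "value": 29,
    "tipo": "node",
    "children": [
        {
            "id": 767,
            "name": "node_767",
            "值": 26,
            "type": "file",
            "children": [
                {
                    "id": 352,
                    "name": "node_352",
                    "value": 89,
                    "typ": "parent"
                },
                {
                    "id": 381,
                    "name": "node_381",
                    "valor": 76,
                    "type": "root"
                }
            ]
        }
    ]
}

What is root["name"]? "node_321"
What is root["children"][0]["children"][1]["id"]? 381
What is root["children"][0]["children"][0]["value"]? 89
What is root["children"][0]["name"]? "node_767"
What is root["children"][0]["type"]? "file"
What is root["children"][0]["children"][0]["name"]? "node_352"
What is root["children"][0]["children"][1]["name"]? "node_381"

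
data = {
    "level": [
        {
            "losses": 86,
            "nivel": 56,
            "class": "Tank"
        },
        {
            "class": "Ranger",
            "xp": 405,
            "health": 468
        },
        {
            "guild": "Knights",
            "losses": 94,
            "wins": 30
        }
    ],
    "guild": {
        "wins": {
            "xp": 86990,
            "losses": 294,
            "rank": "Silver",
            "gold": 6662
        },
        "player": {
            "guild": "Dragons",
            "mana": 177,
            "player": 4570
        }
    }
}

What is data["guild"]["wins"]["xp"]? 86990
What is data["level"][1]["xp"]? 405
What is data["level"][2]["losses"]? 94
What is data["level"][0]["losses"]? 86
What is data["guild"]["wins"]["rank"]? "Silver"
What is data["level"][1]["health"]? 468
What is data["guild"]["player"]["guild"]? "Dragons"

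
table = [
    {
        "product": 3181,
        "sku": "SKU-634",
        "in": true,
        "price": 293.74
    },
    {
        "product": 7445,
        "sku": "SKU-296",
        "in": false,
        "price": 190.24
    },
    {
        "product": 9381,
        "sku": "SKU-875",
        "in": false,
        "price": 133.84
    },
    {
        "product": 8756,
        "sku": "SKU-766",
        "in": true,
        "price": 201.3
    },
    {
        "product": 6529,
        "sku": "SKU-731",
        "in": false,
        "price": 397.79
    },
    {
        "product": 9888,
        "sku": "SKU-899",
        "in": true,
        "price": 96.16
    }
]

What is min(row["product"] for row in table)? 3181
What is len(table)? 6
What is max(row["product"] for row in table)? 9888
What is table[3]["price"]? 201.3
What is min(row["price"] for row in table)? 96.16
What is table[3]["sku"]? "SKU-766"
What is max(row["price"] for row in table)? 397.79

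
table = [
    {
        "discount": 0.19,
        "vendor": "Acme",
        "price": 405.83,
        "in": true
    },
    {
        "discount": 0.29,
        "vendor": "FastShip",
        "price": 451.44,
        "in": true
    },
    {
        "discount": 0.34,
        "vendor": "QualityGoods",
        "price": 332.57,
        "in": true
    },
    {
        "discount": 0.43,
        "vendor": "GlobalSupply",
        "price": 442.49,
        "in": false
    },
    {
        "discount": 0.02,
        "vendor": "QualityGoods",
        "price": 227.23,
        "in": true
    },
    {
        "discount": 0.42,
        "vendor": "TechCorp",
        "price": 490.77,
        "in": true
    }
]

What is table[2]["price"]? 332.57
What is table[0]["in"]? True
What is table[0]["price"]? 405.83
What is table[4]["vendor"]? "QualityGoods"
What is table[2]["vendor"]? "QualityGoods"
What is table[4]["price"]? 227.23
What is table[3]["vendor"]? "GlobalSupply"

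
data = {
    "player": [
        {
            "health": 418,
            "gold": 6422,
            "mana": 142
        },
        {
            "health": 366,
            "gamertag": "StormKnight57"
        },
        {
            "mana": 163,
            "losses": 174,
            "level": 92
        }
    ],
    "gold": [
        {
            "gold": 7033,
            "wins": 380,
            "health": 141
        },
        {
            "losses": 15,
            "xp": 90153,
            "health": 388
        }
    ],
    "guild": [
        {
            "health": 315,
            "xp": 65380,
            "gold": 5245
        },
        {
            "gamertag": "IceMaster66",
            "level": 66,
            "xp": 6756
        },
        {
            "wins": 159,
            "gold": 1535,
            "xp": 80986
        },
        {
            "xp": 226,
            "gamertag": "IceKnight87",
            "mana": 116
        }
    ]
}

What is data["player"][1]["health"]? 366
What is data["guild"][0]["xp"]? 65380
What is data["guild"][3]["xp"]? 226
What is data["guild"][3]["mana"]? 116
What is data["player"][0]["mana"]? 142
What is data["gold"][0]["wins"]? 380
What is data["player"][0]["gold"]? 6422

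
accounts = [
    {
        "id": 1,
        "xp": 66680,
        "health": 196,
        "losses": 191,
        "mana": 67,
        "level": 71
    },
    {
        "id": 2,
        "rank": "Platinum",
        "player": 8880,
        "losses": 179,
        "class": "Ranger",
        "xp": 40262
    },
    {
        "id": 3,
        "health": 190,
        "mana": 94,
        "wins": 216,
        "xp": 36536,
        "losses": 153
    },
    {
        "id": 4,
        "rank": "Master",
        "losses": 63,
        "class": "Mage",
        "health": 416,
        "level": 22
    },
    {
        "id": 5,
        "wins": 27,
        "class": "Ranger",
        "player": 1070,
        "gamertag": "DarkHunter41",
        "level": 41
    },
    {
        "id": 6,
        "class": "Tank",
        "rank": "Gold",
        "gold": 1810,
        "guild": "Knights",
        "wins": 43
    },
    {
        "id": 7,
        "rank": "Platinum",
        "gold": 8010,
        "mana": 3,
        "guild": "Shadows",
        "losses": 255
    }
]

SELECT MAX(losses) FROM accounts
255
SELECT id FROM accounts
[1, 2, 3, 4, 5, 6, 7]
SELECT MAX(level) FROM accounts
71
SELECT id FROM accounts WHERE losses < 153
[4]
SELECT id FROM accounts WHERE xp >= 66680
[1]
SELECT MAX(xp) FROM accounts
66680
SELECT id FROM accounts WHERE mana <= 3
[7]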